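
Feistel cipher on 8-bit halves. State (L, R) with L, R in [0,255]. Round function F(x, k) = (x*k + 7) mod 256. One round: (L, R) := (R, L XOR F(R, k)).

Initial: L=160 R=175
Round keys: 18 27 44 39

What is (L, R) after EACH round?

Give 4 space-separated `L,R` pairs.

Round 1 (k=18): L=175 R=245
Round 2 (k=27): L=245 R=113
Round 3 (k=44): L=113 R=134
Round 4 (k=39): L=134 R=0

Answer: 175,245 245,113 113,134 134,0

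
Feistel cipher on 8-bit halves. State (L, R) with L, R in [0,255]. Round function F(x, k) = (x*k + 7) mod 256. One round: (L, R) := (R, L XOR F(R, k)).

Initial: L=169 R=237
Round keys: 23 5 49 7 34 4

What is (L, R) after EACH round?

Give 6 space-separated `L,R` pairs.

Answer: 237,251 251,3 3,97 97,173 173,96 96,42

Derivation:
Round 1 (k=23): L=237 R=251
Round 2 (k=5): L=251 R=3
Round 3 (k=49): L=3 R=97
Round 4 (k=7): L=97 R=173
Round 5 (k=34): L=173 R=96
Round 6 (k=4): L=96 R=42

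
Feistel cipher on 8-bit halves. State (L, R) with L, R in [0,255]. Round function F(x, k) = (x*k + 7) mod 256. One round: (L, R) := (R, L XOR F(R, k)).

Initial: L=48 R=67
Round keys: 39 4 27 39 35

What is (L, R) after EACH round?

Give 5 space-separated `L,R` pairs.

Round 1 (k=39): L=67 R=12
Round 2 (k=4): L=12 R=116
Round 3 (k=27): L=116 R=79
Round 4 (k=39): L=79 R=100
Round 5 (k=35): L=100 R=252

Answer: 67,12 12,116 116,79 79,100 100,252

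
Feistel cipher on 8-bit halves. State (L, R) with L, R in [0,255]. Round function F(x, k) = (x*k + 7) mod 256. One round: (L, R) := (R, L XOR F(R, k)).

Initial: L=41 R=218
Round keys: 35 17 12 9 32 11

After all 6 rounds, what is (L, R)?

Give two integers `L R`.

Answer: 40 232

Derivation:
Round 1 (k=35): L=218 R=252
Round 2 (k=17): L=252 R=25
Round 3 (k=12): L=25 R=207
Round 4 (k=9): L=207 R=87
Round 5 (k=32): L=87 R=40
Round 6 (k=11): L=40 R=232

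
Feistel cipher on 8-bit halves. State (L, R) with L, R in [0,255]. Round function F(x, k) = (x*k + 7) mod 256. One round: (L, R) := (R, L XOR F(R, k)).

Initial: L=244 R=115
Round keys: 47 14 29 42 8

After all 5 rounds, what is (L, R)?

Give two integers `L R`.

Answer: 97 148

Derivation:
Round 1 (k=47): L=115 R=208
Round 2 (k=14): L=208 R=20
Round 3 (k=29): L=20 R=155
Round 4 (k=42): L=155 R=97
Round 5 (k=8): L=97 R=148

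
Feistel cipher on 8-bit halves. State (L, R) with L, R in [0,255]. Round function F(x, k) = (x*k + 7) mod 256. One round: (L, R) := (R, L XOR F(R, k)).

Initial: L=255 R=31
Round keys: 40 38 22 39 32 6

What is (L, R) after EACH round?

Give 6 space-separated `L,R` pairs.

Round 1 (k=40): L=31 R=32
Round 2 (k=38): L=32 R=216
Round 3 (k=22): L=216 R=183
Round 4 (k=39): L=183 R=48
Round 5 (k=32): L=48 R=176
Round 6 (k=6): L=176 R=23

Answer: 31,32 32,216 216,183 183,48 48,176 176,23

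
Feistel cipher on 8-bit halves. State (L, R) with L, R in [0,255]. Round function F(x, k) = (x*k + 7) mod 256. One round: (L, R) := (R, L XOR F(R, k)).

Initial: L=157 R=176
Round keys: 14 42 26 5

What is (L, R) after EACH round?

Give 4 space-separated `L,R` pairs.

Answer: 176,58 58,59 59,63 63,121

Derivation:
Round 1 (k=14): L=176 R=58
Round 2 (k=42): L=58 R=59
Round 3 (k=26): L=59 R=63
Round 4 (k=5): L=63 R=121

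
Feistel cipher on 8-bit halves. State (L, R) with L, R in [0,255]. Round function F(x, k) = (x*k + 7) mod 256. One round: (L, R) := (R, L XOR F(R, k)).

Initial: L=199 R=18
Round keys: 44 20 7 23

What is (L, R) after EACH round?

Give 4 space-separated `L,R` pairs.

Answer: 18,216 216,245 245,98 98,32

Derivation:
Round 1 (k=44): L=18 R=216
Round 2 (k=20): L=216 R=245
Round 3 (k=7): L=245 R=98
Round 4 (k=23): L=98 R=32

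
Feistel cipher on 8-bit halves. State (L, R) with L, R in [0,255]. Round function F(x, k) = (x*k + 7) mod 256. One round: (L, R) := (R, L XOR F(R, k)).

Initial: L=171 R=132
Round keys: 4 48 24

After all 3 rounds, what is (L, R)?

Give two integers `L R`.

Answer: 195 243

Derivation:
Round 1 (k=4): L=132 R=188
Round 2 (k=48): L=188 R=195
Round 3 (k=24): L=195 R=243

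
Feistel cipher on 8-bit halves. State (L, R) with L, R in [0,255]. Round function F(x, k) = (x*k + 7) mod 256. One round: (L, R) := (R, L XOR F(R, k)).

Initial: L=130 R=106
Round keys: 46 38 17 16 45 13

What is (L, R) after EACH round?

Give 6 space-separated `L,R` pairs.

Answer: 106,145 145,231 231,207 207,16 16,24 24,47

Derivation:
Round 1 (k=46): L=106 R=145
Round 2 (k=38): L=145 R=231
Round 3 (k=17): L=231 R=207
Round 4 (k=16): L=207 R=16
Round 5 (k=45): L=16 R=24
Round 6 (k=13): L=24 R=47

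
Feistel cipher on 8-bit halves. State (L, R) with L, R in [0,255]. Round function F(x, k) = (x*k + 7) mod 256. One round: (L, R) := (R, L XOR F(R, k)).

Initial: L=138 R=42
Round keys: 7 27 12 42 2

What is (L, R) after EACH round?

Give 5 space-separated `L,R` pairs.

Round 1 (k=7): L=42 R=167
Round 2 (k=27): L=167 R=142
Round 3 (k=12): L=142 R=8
Round 4 (k=42): L=8 R=217
Round 5 (k=2): L=217 R=177

Answer: 42,167 167,142 142,8 8,217 217,177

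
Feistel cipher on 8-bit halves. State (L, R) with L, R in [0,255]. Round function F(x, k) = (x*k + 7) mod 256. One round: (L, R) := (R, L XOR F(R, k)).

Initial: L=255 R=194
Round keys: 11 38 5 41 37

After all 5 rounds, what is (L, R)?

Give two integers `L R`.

Round 1 (k=11): L=194 R=162
Round 2 (k=38): L=162 R=209
Round 3 (k=5): L=209 R=190
Round 4 (k=41): L=190 R=164
Round 5 (k=37): L=164 R=5

Answer: 164 5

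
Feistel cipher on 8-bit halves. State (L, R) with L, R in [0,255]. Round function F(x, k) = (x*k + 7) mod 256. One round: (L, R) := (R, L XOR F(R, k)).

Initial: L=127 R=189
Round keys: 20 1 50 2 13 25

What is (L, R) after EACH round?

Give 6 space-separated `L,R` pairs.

Answer: 189,180 180,6 6,135 135,19 19,121 121,203

Derivation:
Round 1 (k=20): L=189 R=180
Round 2 (k=1): L=180 R=6
Round 3 (k=50): L=6 R=135
Round 4 (k=2): L=135 R=19
Round 5 (k=13): L=19 R=121
Round 6 (k=25): L=121 R=203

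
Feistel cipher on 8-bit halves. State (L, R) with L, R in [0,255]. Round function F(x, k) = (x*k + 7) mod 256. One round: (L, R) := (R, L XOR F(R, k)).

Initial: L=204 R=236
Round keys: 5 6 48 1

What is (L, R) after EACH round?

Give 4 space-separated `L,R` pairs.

Round 1 (k=5): L=236 R=111
Round 2 (k=6): L=111 R=77
Round 3 (k=48): L=77 R=24
Round 4 (k=1): L=24 R=82

Answer: 236,111 111,77 77,24 24,82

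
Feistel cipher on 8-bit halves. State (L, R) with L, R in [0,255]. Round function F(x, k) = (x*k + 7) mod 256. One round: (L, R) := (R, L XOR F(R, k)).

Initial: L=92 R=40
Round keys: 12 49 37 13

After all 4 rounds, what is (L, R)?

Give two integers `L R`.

Round 1 (k=12): L=40 R=187
Round 2 (k=49): L=187 R=250
Round 3 (k=37): L=250 R=146
Round 4 (k=13): L=146 R=139

Answer: 146 139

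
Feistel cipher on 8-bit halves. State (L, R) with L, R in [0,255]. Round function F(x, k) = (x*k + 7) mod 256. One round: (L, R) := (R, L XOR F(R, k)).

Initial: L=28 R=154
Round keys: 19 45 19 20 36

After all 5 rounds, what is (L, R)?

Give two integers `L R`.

Round 1 (k=19): L=154 R=105
Round 2 (k=45): L=105 R=230
Round 3 (k=19): L=230 R=112
Round 4 (k=20): L=112 R=33
Round 5 (k=36): L=33 R=219

Answer: 33 219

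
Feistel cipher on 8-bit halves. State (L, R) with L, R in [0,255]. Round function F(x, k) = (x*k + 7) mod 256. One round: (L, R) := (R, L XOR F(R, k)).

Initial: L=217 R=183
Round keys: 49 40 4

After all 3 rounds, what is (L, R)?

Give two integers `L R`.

Answer: 40 112

Derivation:
Round 1 (k=49): L=183 R=215
Round 2 (k=40): L=215 R=40
Round 3 (k=4): L=40 R=112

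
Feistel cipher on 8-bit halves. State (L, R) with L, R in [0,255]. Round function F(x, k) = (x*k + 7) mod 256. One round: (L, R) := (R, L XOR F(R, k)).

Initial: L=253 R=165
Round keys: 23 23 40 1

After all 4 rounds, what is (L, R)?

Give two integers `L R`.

Round 1 (k=23): L=165 R=39
Round 2 (k=23): L=39 R=45
Round 3 (k=40): L=45 R=40
Round 4 (k=1): L=40 R=2

Answer: 40 2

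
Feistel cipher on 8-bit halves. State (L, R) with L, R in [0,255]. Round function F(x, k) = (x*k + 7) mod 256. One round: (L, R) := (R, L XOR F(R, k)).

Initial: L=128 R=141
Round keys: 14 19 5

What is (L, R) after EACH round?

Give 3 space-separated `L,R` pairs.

Round 1 (k=14): L=141 R=61
Round 2 (k=19): L=61 R=3
Round 3 (k=5): L=3 R=43

Answer: 141,61 61,3 3,43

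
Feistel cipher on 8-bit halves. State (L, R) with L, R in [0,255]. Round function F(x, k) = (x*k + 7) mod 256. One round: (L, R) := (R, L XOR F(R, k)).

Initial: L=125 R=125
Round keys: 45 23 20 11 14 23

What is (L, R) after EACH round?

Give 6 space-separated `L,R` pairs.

Answer: 125,125 125,63 63,142 142,30 30,37 37,68

Derivation:
Round 1 (k=45): L=125 R=125
Round 2 (k=23): L=125 R=63
Round 3 (k=20): L=63 R=142
Round 4 (k=11): L=142 R=30
Round 5 (k=14): L=30 R=37
Round 6 (k=23): L=37 R=68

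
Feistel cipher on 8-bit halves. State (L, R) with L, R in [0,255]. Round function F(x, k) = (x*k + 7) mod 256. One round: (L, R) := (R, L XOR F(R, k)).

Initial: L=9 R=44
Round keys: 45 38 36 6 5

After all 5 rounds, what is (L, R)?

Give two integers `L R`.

Answer: 82 200

Derivation:
Round 1 (k=45): L=44 R=202
Round 2 (k=38): L=202 R=47
Round 3 (k=36): L=47 R=105
Round 4 (k=6): L=105 R=82
Round 5 (k=5): L=82 R=200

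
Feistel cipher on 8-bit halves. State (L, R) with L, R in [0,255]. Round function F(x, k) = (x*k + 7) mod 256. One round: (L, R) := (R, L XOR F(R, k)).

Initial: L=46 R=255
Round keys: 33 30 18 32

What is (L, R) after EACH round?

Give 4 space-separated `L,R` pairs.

Answer: 255,200 200,136 136,95 95,111

Derivation:
Round 1 (k=33): L=255 R=200
Round 2 (k=30): L=200 R=136
Round 3 (k=18): L=136 R=95
Round 4 (k=32): L=95 R=111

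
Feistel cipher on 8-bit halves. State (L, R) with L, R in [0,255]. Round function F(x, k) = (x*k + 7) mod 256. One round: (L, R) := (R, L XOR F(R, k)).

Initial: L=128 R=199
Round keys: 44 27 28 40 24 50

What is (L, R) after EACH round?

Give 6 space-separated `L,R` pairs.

Answer: 199,187 187,7 7,112 112,128 128,119 119,197

Derivation:
Round 1 (k=44): L=199 R=187
Round 2 (k=27): L=187 R=7
Round 3 (k=28): L=7 R=112
Round 4 (k=40): L=112 R=128
Round 5 (k=24): L=128 R=119
Round 6 (k=50): L=119 R=197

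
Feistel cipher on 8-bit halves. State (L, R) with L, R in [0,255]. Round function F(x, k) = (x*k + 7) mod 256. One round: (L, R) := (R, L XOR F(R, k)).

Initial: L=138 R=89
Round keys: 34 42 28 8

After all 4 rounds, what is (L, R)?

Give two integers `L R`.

Round 1 (k=34): L=89 R=83
Round 2 (k=42): L=83 R=252
Round 3 (k=28): L=252 R=196
Round 4 (k=8): L=196 R=219

Answer: 196 219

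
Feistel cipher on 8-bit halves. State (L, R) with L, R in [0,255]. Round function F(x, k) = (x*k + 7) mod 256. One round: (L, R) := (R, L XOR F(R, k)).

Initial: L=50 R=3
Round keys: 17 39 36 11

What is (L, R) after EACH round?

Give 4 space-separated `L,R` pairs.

Round 1 (k=17): L=3 R=8
Round 2 (k=39): L=8 R=60
Round 3 (k=36): L=60 R=127
Round 4 (k=11): L=127 R=64

Answer: 3,8 8,60 60,127 127,64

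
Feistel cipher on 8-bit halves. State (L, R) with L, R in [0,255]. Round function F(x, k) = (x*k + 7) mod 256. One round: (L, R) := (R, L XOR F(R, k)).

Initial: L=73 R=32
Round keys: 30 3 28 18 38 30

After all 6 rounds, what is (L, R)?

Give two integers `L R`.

Round 1 (k=30): L=32 R=142
Round 2 (k=3): L=142 R=145
Round 3 (k=28): L=145 R=109
Round 4 (k=18): L=109 R=32
Round 5 (k=38): L=32 R=170
Round 6 (k=30): L=170 R=211

Answer: 170 211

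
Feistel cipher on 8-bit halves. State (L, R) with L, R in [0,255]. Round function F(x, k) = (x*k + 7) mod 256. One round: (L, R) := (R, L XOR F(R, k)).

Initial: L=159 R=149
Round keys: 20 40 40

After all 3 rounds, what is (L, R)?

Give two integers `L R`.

Answer: 178 227

Derivation:
Round 1 (k=20): L=149 R=52
Round 2 (k=40): L=52 R=178
Round 3 (k=40): L=178 R=227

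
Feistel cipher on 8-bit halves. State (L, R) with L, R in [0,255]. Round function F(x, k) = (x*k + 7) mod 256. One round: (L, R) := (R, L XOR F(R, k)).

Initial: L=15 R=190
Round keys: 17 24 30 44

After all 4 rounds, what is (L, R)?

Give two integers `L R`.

Round 1 (k=17): L=190 R=170
Round 2 (k=24): L=170 R=73
Round 3 (k=30): L=73 R=63
Round 4 (k=44): L=63 R=146

Answer: 63 146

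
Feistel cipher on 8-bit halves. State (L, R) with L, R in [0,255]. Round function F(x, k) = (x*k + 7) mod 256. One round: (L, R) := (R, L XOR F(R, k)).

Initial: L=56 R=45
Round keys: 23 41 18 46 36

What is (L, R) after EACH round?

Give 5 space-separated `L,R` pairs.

Answer: 45,42 42,236 236,181 181,97 97,30

Derivation:
Round 1 (k=23): L=45 R=42
Round 2 (k=41): L=42 R=236
Round 3 (k=18): L=236 R=181
Round 4 (k=46): L=181 R=97
Round 5 (k=36): L=97 R=30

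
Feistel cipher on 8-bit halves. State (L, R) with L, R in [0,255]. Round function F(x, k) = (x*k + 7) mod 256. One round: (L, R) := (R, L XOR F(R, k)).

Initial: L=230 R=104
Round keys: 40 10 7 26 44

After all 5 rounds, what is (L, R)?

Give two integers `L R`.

Answer: 164 0

Derivation:
Round 1 (k=40): L=104 R=161
Round 2 (k=10): L=161 R=57
Round 3 (k=7): L=57 R=55
Round 4 (k=26): L=55 R=164
Round 5 (k=44): L=164 R=0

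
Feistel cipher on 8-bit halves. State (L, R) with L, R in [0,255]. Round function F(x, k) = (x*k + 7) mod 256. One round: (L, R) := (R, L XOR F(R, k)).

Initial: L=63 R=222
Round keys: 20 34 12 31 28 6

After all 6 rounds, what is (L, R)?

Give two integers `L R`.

Round 1 (k=20): L=222 R=96
Round 2 (k=34): L=96 R=25
Round 3 (k=12): L=25 R=83
Round 4 (k=31): L=83 R=13
Round 5 (k=28): L=13 R=32
Round 6 (k=6): L=32 R=202

Answer: 32 202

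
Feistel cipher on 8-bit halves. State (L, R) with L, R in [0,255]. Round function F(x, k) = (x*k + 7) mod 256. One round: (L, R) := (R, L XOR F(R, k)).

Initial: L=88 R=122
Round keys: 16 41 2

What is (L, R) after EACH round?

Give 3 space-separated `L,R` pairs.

Answer: 122,255 255,164 164,176

Derivation:
Round 1 (k=16): L=122 R=255
Round 2 (k=41): L=255 R=164
Round 3 (k=2): L=164 R=176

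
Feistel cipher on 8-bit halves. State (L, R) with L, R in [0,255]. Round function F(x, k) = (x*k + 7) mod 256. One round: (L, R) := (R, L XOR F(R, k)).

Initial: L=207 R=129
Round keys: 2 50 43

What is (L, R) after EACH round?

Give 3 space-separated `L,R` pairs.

Round 1 (k=2): L=129 R=198
Round 2 (k=50): L=198 R=50
Round 3 (k=43): L=50 R=171

Answer: 129,198 198,50 50,171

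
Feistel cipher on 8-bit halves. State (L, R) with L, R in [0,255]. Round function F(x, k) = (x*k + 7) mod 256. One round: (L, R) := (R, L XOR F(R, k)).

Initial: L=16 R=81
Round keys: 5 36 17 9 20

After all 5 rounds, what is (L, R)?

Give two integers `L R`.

Round 1 (k=5): L=81 R=140
Round 2 (k=36): L=140 R=230
Round 3 (k=17): L=230 R=193
Round 4 (k=9): L=193 R=54
Round 5 (k=20): L=54 R=254

Answer: 54 254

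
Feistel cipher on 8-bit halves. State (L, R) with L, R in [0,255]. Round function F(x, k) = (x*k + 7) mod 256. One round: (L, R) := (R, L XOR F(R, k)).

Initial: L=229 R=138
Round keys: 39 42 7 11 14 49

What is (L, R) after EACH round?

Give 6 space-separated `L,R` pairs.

Round 1 (k=39): L=138 R=232
Round 2 (k=42): L=232 R=157
Round 3 (k=7): L=157 R=186
Round 4 (k=11): L=186 R=152
Round 5 (k=14): L=152 R=237
Round 6 (k=49): L=237 R=252

Answer: 138,232 232,157 157,186 186,152 152,237 237,252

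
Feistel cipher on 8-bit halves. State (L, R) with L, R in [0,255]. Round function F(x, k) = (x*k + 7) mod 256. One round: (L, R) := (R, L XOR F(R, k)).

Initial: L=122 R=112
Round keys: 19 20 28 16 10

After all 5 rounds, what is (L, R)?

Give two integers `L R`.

Round 1 (k=19): L=112 R=45
Round 2 (k=20): L=45 R=251
Round 3 (k=28): L=251 R=86
Round 4 (k=16): L=86 R=156
Round 5 (k=10): L=156 R=73

Answer: 156 73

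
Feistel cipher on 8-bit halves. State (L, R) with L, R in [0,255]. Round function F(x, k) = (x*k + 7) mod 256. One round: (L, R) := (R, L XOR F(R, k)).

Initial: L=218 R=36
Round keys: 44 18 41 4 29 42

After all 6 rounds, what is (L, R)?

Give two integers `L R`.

Round 1 (k=44): L=36 R=237
Round 2 (k=18): L=237 R=149
Round 3 (k=41): L=149 R=9
Round 4 (k=4): L=9 R=190
Round 5 (k=29): L=190 R=132
Round 6 (k=42): L=132 R=17

Answer: 132 17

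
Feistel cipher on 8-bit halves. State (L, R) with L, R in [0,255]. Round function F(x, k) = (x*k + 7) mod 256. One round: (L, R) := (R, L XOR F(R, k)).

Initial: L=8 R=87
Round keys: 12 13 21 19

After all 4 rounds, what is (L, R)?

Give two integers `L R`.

Answer: 247 245

Derivation:
Round 1 (k=12): L=87 R=19
Round 2 (k=13): L=19 R=169
Round 3 (k=21): L=169 R=247
Round 4 (k=19): L=247 R=245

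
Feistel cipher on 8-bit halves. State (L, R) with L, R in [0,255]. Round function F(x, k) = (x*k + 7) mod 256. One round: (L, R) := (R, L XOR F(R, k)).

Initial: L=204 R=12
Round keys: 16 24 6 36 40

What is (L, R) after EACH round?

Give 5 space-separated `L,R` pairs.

Round 1 (k=16): L=12 R=11
Round 2 (k=24): L=11 R=3
Round 3 (k=6): L=3 R=18
Round 4 (k=36): L=18 R=140
Round 5 (k=40): L=140 R=245

Answer: 12,11 11,3 3,18 18,140 140,245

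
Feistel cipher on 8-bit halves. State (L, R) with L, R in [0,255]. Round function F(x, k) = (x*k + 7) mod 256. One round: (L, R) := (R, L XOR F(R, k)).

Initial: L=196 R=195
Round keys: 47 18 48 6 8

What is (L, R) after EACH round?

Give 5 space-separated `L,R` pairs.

Round 1 (k=47): L=195 R=16
Round 2 (k=18): L=16 R=228
Round 3 (k=48): L=228 R=215
Round 4 (k=6): L=215 R=245
Round 5 (k=8): L=245 R=120

Answer: 195,16 16,228 228,215 215,245 245,120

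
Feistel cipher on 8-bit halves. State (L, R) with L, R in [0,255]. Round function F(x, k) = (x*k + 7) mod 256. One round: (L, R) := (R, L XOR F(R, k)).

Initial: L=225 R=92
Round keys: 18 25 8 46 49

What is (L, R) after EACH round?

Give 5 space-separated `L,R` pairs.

Answer: 92,158 158,41 41,209 209,188 188,210

Derivation:
Round 1 (k=18): L=92 R=158
Round 2 (k=25): L=158 R=41
Round 3 (k=8): L=41 R=209
Round 4 (k=46): L=209 R=188
Round 5 (k=49): L=188 R=210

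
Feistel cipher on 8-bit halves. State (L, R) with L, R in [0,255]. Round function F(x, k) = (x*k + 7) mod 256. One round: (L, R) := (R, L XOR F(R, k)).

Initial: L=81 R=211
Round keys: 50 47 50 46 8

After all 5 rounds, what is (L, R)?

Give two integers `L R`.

Round 1 (k=50): L=211 R=108
Round 2 (k=47): L=108 R=8
Round 3 (k=50): L=8 R=251
Round 4 (k=46): L=251 R=41
Round 5 (k=8): L=41 R=180

Answer: 41 180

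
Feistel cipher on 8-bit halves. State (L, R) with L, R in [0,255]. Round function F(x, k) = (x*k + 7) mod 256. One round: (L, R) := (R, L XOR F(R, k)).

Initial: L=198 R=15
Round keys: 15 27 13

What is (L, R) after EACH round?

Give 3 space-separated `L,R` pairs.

Answer: 15,46 46,238 238,51

Derivation:
Round 1 (k=15): L=15 R=46
Round 2 (k=27): L=46 R=238
Round 3 (k=13): L=238 R=51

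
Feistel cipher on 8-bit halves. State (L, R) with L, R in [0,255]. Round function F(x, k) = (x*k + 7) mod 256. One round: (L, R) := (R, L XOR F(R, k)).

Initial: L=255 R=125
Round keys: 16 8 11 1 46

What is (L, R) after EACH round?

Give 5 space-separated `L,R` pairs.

Answer: 125,40 40,58 58,173 173,142 142,38

Derivation:
Round 1 (k=16): L=125 R=40
Round 2 (k=8): L=40 R=58
Round 3 (k=11): L=58 R=173
Round 4 (k=1): L=173 R=142
Round 5 (k=46): L=142 R=38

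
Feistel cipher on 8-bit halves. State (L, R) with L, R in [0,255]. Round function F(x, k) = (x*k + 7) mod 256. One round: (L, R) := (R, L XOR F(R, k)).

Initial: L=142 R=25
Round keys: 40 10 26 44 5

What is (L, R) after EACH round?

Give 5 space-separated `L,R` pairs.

Round 1 (k=40): L=25 R=97
Round 2 (k=10): L=97 R=200
Round 3 (k=26): L=200 R=54
Round 4 (k=44): L=54 R=135
Round 5 (k=5): L=135 R=156

Answer: 25,97 97,200 200,54 54,135 135,156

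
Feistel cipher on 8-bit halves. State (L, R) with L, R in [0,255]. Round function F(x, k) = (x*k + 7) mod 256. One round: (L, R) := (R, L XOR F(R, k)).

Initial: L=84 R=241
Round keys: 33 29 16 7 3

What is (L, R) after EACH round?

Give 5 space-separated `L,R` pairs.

Round 1 (k=33): L=241 R=76
Round 2 (k=29): L=76 R=82
Round 3 (k=16): L=82 R=107
Round 4 (k=7): L=107 R=166
Round 5 (k=3): L=166 R=146

Answer: 241,76 76,82 82,107 107,166 166,146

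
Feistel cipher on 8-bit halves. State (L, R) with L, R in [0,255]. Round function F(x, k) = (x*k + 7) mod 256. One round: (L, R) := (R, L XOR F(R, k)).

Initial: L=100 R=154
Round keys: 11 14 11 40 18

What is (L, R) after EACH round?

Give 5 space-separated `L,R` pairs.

Answer: 154,193 193,15 15,109 109,0 0,106

Derivation:
Round 1 (k=11): L=154 R=193
Round 2 (k=14): L=193 R=15
Round 3 (k=11): L=15 R=109
Round 4 (k=40): L=109 R=0
Round 5 (k=18): L=0 R=106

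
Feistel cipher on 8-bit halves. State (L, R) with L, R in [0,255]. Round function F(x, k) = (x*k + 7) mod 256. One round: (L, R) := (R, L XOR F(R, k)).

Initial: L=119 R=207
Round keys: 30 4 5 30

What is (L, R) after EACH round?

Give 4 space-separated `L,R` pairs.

Answer: 207,62 62,48 48,201 201,165

Derivation:
Round 1 (k=30): L=207 R=62
Round 2 (k=4): L=62 R=48
Round 3 (k=5): L=48 R=201
Round 4 (k=30): L=201 R=165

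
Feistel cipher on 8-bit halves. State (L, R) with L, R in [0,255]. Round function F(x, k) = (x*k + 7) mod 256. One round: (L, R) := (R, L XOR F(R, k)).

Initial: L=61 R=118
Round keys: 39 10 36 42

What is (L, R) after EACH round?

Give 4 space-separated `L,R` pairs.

Answer: 118,60 60,41 41,247 247,164

Derivation:
Round 1 (k=39): L=118 R=60
Round 2 (k=10): L=60 R=41
Round 3 (k=36): L=41 R=247
Round 4 (k=42): L=247 R=164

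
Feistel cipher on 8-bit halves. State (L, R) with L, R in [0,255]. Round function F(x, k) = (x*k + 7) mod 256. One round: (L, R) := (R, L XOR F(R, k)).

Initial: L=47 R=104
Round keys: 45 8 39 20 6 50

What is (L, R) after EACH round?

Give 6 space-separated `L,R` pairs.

Answer: 104,96 96,111 111,144 144,40 40,103 103,13

Derivation:
Round 1 (k=45): L=104 R=96
Round 2 (k=8): L=96 R=111
Round 3 (k=39): L=111 R=144
Round 4 (k=20): L=144 R=40
Round 5 (k=6): L=40 R=103
Round 6 (k=50): L=103 R=13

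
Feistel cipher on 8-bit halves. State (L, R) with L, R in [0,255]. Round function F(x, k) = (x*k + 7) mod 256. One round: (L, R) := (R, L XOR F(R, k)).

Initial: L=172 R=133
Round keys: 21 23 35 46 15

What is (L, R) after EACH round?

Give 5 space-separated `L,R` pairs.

Round 1 (k=21): L=133 R=92
Round 2 (k=23): L=92 R=206
Round 3 (k=35): L=206 R=109
Round 4 (k=46): L=109 R=83
Round 5 (k=15): L=83 R=137

Answer: 133,92 92,206 206,109 109,83 83,137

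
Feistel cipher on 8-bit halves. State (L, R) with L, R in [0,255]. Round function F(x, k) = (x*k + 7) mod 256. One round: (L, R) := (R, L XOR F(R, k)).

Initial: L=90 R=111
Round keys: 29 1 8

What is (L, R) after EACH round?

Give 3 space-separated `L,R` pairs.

Round 1 (k=29): L=111 R=192
Round 2 (k=1): L=192 R=168
Round 3 (k=8): L=168 R=135

Answer: 111,192 192,168 168,135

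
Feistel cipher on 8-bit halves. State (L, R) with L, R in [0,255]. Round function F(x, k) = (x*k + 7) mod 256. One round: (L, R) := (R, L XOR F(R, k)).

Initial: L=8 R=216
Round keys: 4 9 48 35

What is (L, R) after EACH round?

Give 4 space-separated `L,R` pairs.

Round 1 (k=4): L=216 R=111
Round 2 (k=9): L=111 R=54
Round 3 (k=48): L=54 R=72
Round 4 (k=35): L=72 R=233

Answer: 216,111 111,54 54,72 72,233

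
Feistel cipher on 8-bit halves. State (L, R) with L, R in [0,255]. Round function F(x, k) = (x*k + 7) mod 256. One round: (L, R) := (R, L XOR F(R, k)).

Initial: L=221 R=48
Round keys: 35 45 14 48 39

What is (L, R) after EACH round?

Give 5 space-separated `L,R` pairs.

Round 1 (k=35): L=48 R=74
Round 2 (k=45): L=74 R=57
Round 3 (k=14): L=57 R=111
Round 4 (k=48): L=111 R=238
Round 5 (k=39): L=238 R=38

Answer: 48,74 74,57 57,111 111,238 238,38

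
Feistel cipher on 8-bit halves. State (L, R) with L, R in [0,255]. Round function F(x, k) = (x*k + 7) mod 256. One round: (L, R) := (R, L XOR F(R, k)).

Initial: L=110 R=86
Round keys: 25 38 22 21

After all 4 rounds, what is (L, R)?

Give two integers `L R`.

Answer: 18 174

Derivation:
Round 1 (k=25): L=86 R=3
Round 2 (k=38): L=3 R=47
Round 3 (k=22): L=47 R=18
Round 4 (k=21): L=18 R=174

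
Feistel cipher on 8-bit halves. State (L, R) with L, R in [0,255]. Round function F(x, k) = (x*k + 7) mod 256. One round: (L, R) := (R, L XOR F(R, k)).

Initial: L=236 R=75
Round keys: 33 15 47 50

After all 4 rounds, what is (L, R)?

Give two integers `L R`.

Answer: 251 207

Derivation:
Round 1 (k=33): L=75 R=94
Round 2 (k=15): L=94 R=194
Round 3 (k=47): L=194 R=251
Round 4 (k=50): L=251 R=207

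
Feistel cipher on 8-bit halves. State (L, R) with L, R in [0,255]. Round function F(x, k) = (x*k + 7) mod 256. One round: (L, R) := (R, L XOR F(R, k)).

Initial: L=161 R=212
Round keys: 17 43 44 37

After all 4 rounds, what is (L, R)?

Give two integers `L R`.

Answer: 73 5

Derivation:
Round 1 (k=17): L=212 R=186
Round 2 (k=43): L=186 R=145
Round 3 (k=44): L=145 R=73
Round 4 (k=37): L=73 R=5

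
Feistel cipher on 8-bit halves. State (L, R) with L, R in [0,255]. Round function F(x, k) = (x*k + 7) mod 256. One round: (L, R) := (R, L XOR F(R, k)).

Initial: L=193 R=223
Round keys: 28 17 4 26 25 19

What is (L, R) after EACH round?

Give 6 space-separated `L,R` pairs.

Answer: 223,170 170,142 142,149 149,167 167,195 195,39

Derivation:
Round 1 (k=28): L=223 R=170
Round 2 (k=17): L=170 R=142
Round 3 (k=4): L=142 R=149
Round 4 (k=26): L=149 R=167
Round 5 (k=25): L=167 R=195
Round 6 (k=19): L=195 R=39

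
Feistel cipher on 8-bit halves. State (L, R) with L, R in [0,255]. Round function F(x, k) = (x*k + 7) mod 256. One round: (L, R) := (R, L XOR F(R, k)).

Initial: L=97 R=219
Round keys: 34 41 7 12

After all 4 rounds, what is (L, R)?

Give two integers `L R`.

Round 1 (k=34): L=219 R=124
Round 2 (k=41): L=124 R=56
Round 3 (k=7): L=56 R=243
Round 4 (k=12): L=243 R=83

Answer: 243 83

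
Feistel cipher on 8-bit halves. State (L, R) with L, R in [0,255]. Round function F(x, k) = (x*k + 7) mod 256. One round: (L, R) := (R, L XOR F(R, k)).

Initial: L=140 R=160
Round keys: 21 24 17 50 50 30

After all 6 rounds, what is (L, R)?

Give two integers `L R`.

Round 1 (k=21): L=160 R=171
Round 2 (k=24): L=171 R=175
Round 3 (k=17): L=175 R=13
Round 4 (k=50): L=13 R=62
Round 5 (k=50): L=62 R=46
Round 6 (k=30): L=46 R=85

Answer: 46 85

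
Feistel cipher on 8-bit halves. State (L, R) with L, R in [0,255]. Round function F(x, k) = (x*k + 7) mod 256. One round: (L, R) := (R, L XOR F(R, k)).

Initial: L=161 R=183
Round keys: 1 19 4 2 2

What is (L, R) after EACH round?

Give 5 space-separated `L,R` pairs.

Round 1 (k=1): L=183 R=31
Round 2 (k=19): L=31 R=227
Round 3 (k=4): L=227 R=140
Round 4 (k=2): L=140 R=252
Round 5 (k=2): L=252 R=115

Answer: 183,31 31,227 227,140 140,252 252,115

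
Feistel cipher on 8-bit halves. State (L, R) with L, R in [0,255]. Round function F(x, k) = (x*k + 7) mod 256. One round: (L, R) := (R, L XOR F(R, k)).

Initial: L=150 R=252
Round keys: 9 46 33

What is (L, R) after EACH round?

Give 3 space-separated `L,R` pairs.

Round 1 (k=9): L=252 R=117
Round 2 (k=46): L=117 R=241
Round 3 (k=33): L=241 R=109

Answer: 252,117 117,241 241,109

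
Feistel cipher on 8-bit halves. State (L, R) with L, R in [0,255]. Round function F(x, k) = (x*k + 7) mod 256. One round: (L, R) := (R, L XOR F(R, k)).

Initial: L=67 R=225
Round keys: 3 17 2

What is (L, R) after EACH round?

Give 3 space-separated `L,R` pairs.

Round 1 (k=3): L=225 R=233
Round 2 (k=17): L=233 R=97
Round 3 (k=2): L=97 R=32

Answer: 225,233 233,97 97,32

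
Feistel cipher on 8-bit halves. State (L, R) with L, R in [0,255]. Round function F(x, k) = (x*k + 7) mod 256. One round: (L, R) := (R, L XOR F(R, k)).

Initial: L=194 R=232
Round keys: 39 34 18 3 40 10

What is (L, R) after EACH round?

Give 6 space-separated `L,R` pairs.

Answer: 232,157 157,9 9,52 52,170 170,163 163,207

Derivation:
Round 1 (k=39): L=232 R=157
Round 2 (k=34): L=157 R=9
Round 3 (k=18): L=9 R=52
Round 4 (k=3): L=52 R=170
Round 5 (k=40): L=170 R=163
Round 6 (k=10): L=163 R=207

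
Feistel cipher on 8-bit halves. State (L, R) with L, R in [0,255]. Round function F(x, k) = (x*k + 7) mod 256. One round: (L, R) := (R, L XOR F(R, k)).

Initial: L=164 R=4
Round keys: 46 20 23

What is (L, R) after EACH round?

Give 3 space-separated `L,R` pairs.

Round 1 (k=46): L=4 R=27
Round 2 (k=20): L=27 R=39
Round 3 (k=23): L=39 R=147

Answer: 4,27 27,39 39,147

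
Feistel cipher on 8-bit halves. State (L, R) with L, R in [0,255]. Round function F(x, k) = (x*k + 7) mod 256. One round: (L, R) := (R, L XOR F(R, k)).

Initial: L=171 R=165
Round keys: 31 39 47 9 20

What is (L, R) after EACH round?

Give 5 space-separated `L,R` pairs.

Answer: 165,169 169,99 99,157 157,239 239,46

Derivation:
Round 1 (k=31): L=165 R=169
Round 2 (k=39): L=169 R=99
Round 3 (k=47): L=99 R=157
Round 4 (k=9): L=157 R=239
Round 5 (k=20): L=239 R=46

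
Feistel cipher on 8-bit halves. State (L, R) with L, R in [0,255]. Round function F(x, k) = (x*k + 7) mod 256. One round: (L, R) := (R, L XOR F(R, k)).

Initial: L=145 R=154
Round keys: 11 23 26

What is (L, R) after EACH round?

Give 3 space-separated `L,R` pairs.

Answer: 154,52 52,41 41,5

Derivation:
Round 1 (k=11): L=154 R=52
Round 2 (k=23): L=52 R=41
Round 3 (k=26): L=41 R=5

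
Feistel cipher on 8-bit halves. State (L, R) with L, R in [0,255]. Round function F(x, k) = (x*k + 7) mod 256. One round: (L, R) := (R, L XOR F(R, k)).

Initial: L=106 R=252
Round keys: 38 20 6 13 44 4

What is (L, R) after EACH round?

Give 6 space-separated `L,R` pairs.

Round 1 (k=38): L=252 R=5
Round 2 (k=20): L=5 R=151
Round 3 (k=6): L=151 R=148
Round 4 (k=13): L=148 R=28
Round 5 (k=44): L=28 R=67
Round 6 (k=4): L=67 R=15

Answer: 252,5 5,151 151,148 148,28 28,67 67,15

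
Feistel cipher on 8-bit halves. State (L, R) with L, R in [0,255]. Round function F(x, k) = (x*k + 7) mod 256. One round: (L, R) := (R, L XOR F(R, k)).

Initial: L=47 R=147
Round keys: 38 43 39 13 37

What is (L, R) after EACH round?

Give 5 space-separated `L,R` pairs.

Round 1 (k=38): L=147 R=246
Round 2 (k=43): L=246 R=202
Round 3 (k=39): L=202 R=59
Round 4 (k=13): L=59 R=204
Round 5 (k=37): L=204 R=184

Answer: 147,246 246,202 202,59 59,204 204,184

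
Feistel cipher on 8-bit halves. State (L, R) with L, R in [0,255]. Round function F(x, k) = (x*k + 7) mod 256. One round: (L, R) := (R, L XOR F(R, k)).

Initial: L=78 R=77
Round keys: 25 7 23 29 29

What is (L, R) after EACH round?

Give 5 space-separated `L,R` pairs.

Round 1 (k=25): L=77 R=194
Round 2 (k=7): L=194 R=24
Round 3 (k=23): L=24 R=237
Round 4 (k=29): L=237 R=248
Round 5 (k=29): L=248 R=242

Answer: 77,194 194,24 24,237 237,248 248,242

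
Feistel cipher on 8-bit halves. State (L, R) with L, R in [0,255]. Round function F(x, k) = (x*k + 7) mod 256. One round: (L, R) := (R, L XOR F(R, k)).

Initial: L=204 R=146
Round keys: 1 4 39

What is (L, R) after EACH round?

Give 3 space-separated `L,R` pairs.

Answer: 146,85 85,201 201,243

Derivation:
Round 1 (k=1): L=146 R=85
Round 2 (k=4): L=85 R=201
Round 3 (k=39): L=201 R=243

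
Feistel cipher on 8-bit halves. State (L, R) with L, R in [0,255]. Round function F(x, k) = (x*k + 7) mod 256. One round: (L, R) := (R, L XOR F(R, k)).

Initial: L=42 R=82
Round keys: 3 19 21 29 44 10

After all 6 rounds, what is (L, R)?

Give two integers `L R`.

Answer: 97 6

Derivation:
Round 1 (k=3): L=82 R=215
Round 2 (k=19): L=215 R=174
Round 3 (k=21): L=174 R=154
Round 4 (k=29): L=154 R=215
Round 5 (k=44): L=215 R=97
Round 6 (k=10): L=97 R=6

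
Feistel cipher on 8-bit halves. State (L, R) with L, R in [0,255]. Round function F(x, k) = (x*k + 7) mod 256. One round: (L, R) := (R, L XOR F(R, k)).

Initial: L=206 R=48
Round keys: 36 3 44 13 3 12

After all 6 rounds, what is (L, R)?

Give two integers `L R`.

Answer: 186 136

Derivation:
Round 1 (k=36): L=48 R=9
Round 2 (k=3): L=9 R=18
Round 3 (k=44): L=18 R=22
Round 4 (k=13): L=22 R=55
Round 5 (k=3): L=55 R=186
Round 6 (k=12): L=186 R=136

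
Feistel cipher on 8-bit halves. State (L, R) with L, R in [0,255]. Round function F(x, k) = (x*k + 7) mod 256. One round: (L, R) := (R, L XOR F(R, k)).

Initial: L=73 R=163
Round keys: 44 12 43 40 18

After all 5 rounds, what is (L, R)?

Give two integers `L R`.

Answer: 83 4

Derivation:
Round 1 (k=44): L=163 R=66
Round 2 (k=12): L=66 R=188
Round 3 (k=43): L=188 R=217
Round 4 (k=40): L=217 R=83
Round 5 (k=18): L=83 R=4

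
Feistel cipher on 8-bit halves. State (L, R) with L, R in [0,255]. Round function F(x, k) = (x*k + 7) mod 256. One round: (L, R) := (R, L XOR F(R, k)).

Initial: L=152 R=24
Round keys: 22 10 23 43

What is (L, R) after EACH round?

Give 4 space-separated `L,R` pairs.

Round 1 (k=22): L=24 R=143
Round 2 (k=10): L=143 R=133
Round 3 (k=23): L=133 R=117
Round 4 (k=43): L=117 R=43

Answer: 24,143 143,133 133,117 117,43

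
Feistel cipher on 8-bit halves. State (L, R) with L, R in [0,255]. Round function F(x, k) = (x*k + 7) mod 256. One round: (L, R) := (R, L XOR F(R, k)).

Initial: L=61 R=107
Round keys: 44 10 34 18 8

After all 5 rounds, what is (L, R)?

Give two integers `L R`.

Answer: 145 206

Derivation:
Round 1 (k=44): L=107 R=86
Round 2 (k=10): L=86 R=8
Round 3 (k=34): L=8 R=65
Round 4 (k=18): L=65 R=145
Round 5 (k=8): L=145 R=206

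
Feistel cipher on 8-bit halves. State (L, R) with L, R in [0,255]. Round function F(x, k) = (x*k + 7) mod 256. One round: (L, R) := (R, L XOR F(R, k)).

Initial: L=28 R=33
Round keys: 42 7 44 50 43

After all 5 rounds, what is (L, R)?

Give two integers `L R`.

Round 1 (k=42): L=33 R=109
Round 2 (k=7): L=109 R=35
Round 3 (k=44): L=35 R=102
Round 4 (k=50): L=102 R=208
Round 5 (k=43): L=208 R=145

Answer: 208 145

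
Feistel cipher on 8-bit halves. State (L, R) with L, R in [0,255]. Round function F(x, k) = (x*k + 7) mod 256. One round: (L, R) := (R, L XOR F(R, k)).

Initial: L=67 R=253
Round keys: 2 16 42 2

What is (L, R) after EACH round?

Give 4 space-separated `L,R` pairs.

Answer: 253,66 66,218 218,137 137,195

Derivation:
Round 1 (k=2): L=253 R=66
Round 2 (k=16): L=66 R=218
Round 3 (k=42): L=218 R=137
Round 4 (k=2): L=137 R=195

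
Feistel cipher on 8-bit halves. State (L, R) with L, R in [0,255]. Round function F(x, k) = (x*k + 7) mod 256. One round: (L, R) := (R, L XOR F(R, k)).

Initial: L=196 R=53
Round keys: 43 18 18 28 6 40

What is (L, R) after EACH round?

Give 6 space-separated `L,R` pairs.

Round 1 (k=43): L=53 R=42
Round 2 (k=18): L=42 R=206
Round 3 (k=18): L=206 R=169
Round 4 (k=28): L=169 R=77
Round 5 (k=6): L=77 R=124
Round 6 (k=40): L=124 R=42

Answer: 53,42 42,206 206,169 169,77 77,124 124,42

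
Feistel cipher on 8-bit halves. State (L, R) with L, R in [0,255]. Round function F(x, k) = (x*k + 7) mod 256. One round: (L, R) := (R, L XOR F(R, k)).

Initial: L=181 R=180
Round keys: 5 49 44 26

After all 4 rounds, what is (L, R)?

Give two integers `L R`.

Answer: 205 136

Derivation:
Round 1 (k=5): L=180 R=62
Round 2 (k=49): L=62 R=81
Round 3 (k=44): L=81 R=205
Round 4 (k=26): L=205 R=136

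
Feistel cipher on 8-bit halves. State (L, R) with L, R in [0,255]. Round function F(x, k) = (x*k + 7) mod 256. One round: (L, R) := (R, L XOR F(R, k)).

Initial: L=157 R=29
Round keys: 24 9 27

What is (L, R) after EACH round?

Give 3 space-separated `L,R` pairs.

Round 1 (k=24): L=29 R=34
Round 2 (k=9): L=34 R=36
Round 3 (k=27): L=36 R=241

Answer: 29,34 34,36 36,241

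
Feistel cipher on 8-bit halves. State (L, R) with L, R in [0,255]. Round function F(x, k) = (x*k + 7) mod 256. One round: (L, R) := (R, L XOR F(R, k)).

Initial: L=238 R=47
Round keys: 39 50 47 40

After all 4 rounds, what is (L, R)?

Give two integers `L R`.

Answer: 37 131

Derivation:
Round 1 (k=39): L=47 R=222
Round 2 (k=50): L=222 R=76
Round 3 (k=47): L=76 R=37
Round 4 (k=40): L=37 R=131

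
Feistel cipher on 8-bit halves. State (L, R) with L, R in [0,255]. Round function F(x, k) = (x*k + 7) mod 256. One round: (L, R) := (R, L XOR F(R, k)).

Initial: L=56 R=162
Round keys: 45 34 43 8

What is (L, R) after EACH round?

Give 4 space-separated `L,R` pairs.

Round 1 (k=45): L=162 R=185
Round 2 (k=34): L=185 R=59
Round 3 (k=43): L=59 R=73
Round 4 (k=8): L=73 R=116

Answer: 162,185 185,59 59,73 73,116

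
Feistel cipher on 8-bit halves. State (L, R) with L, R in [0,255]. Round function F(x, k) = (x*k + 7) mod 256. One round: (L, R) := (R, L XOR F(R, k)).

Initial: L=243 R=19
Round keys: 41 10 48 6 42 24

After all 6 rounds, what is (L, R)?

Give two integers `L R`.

Round 1 (k=41): L=19 R=225
Round 2 (k=10): L=225 R=194
Round 3 (k=48): L=194 R=134
Round 4 (k=6): L=134 R=233
Round 5 (k=42): L=233 R=199
Round 6 (k=24): L=199 R=70

Answer: 199 70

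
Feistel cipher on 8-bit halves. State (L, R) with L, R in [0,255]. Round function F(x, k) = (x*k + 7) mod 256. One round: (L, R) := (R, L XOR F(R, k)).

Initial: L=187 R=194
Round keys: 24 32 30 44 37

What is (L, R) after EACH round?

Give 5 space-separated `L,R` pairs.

Answer: 194,140 140,69 69,145 145,182 182,196

Derivation:
Round 1 (k=24): L=194 R=140
Round 2 (k=32): L=140 R=69
Round 3 (k=30): L=69 R=145
Round 4 (k=44): L=145 R=182
Round 5 (k=37): L=182 R=196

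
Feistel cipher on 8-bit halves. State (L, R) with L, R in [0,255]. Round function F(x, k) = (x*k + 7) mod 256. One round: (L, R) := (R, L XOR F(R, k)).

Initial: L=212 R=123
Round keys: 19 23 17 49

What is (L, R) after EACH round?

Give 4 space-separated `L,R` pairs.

Answer: 123,252 252,208 208,43 43,146

Derivation:
Round 1 (k=19): L=123 R=252
Round 2 (k=23): L=252 R=208
Round 3 (k=17): L=208 R=43
Round 4 (k=49): L=43 R=146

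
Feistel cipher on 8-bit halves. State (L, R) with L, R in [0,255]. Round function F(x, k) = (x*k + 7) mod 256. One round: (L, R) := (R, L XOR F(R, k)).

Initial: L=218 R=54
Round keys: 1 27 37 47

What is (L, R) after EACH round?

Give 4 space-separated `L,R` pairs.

Answer: 54,231 231,82 82,6 6,115

Derivation:
Round 1 (k=1): L=54 R=231
Round 2 (k=27): L=231 R=82
Round 3 (k=37): L=82 R=6
Round 4 (k=47): L=6 R=115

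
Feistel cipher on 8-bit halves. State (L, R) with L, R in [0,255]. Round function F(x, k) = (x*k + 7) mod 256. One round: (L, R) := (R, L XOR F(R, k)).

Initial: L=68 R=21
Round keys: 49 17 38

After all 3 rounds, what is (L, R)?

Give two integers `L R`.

Round 1 (k=49): L=21 R=72
Round 2 (k=17): L=72 R=218
Round 3 (k=38): L=218 R=43

Answer: 218 43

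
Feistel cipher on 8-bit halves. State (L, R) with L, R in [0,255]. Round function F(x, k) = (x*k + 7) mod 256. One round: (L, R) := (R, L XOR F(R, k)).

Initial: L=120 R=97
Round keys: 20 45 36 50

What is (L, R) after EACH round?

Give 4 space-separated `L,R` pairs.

Answer: 97,227 227,143 143,192 192,8

Derivation:
Round 1 (k=20): L=97 R=227
Round 2 (k=45): L=227 R=143
Round 3 (k=36): L=143 R=192
Round 4 (k=50): L=192 R=8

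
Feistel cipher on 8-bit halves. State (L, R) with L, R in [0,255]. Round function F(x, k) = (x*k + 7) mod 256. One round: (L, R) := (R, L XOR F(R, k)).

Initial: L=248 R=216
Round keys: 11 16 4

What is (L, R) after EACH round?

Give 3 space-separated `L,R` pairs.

Answer: 216,183 183,175 175,116

Derivation:
Round 1 (k=11): L=216 R=183
Round 2 (k=16): L=183 R=175
Round 3 (k=4): L=175 R=116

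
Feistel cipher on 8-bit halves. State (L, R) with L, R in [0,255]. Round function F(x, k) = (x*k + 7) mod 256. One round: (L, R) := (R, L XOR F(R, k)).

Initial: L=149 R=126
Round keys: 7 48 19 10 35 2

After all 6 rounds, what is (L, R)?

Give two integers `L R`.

Answer: 171 183

Derivation:
Round 1 (k=7): L=126 R=236
Round 2 (k=48): L=236 R=57
Round 3 (k=19): L=57 R=174
Round 4 (k=10): L=174 R=234
Round 5 (k=35): L=234 R=171
Round 6 (k=2): L=171 R=183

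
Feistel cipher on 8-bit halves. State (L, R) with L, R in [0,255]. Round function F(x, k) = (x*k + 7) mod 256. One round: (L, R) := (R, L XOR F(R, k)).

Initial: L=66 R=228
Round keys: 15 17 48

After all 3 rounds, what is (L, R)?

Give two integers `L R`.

Round 1 (k=15): L=228 R=33
Round 2 (k=17): L=33 R=220
Round 3 (k=48): L=220 R=102

Answer: 220 102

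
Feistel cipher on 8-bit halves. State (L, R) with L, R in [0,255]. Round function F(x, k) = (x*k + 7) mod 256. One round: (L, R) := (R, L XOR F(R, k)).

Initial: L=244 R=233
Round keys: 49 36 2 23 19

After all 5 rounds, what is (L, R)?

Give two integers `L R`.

Round 1 (k=49): L=233 R=84
Round 2 (k=36): L=84 R=62
Round 3 (k=2): L=62 R=215
Round 4 (k=23): L=215 R=102
Round 5 (k=19): L=102 R=78

Answer: 102 78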